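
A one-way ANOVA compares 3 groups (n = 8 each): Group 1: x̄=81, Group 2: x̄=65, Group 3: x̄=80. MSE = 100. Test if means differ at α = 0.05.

Grand mean = 75.33. SS_between = 1285.33, MS_between = 642.67. F = 6.427, F_crit ≈ 3.467. Reject H₀.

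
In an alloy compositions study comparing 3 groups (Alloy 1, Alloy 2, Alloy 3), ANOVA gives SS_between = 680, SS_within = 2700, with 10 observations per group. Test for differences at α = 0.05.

df_between = 2, df_within = 27. F = MS_between/MS_within = 340.0/100.0 = 3.4. F_crit ≈ 3.354. Reject H₀. At least one mean differs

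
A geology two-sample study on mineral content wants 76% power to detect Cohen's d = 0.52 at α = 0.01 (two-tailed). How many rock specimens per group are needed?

z_{α/2} = 2.576, z_β = Φ⁻¹(0.76) = 0.706. For medium effect (d = 0.52): n per group = 2(z_{α/2} + z_β)²/d² = 2(2.576 + 0.706)²/0.52² = 79.7 → 80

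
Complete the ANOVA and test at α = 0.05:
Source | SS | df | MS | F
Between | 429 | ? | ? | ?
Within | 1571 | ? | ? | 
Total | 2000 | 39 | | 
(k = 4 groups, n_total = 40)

df_between = 3, df_within = 36. MS_between = 143.0, MS_within = 43.64. F = 3.277, F_crit ≈ 2.866. Reject H₀.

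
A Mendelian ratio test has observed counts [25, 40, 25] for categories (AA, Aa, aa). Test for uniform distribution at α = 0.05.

Expected = 30 each. χ² = Σ(O-E)²/E = 5.0. df = 2, critical value = 5.991. Fail to reject H₀.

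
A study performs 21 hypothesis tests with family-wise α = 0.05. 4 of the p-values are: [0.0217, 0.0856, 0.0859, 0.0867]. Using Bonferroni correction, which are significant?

Bonferroni α = 0.05/21 = 0.00238. None of the given p-values are significant.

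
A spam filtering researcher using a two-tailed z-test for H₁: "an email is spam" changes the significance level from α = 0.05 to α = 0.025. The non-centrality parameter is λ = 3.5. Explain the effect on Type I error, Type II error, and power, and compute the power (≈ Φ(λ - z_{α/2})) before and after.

Decreasing α from 0.05 to 0.025:
• Type I error rate decreases (α is the Type I rate by definition).
• Critical value moves from z_{α/2} = 1.96 to 2.241, so power = Φ(λ - z_{α/2}) goes from Φ(3.5 - 1.96) = 0.938 to Φ(3.5 - 2.241) = 0.896.
• Type II error rate β = 1 - power therefore increases (0.062 → 0.104).
Appropriate when false positives are costly — here, a legitimate email is sent to the spam folder and the user misses it.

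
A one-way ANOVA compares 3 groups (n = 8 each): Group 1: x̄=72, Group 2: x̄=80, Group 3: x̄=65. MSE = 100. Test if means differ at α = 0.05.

Grand mean = 72.33. SS_between = 901.33, MS_between = 450.67. F = 4.507, F_crit ≈ 3.467. Reject H₀.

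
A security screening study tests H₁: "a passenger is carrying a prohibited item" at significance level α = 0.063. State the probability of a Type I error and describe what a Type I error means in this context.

P(Type I error) = α = 0.063. A Type I error is rejecting H₀ when H₀ is actually true (false positive) — here, concluding that a passenger is carrying a prohibited item when in fact this is not the case. Consequence: detaining an innocent passenger — delay and inconvenience.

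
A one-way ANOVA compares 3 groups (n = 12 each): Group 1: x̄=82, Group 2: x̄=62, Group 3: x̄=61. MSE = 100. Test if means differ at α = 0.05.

Grand mean = 68.33. SS_between = 3368.0, MS_between = 1684.0. F = 16.84, F_crit ≈ 3.285. Reject H₀.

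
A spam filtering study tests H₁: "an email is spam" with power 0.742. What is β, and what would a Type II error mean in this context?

β = 1 - power = 1 - 0.742 = 0.258. A Type II error is failing to reject H₀ when H₀ is false (false negative) — here, failing to conclude that an email is spam when in fact it is true. Consequence: a spam email lands in the inbox.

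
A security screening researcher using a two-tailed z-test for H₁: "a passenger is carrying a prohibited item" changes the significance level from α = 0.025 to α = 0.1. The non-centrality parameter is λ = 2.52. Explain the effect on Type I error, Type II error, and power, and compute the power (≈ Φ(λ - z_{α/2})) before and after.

Increasing α from 0.025 to 0.1:
• Type I error rate increases (α is the Type I rate by definition).
• Critical value moves from z_{α/2} = 2.241 to 1.645, so power = Φ(λ - z_{α/2}) goes from Φ(2.52 - 2.241) = 0.61 to Φ(2.52 - 1.645) = 0.809.
• Type II error rate β = 1 - power therefore decreases (0.39 → 0.191).
Appropriate when false negatives are costly — here, letting a prohibited item through — security breach.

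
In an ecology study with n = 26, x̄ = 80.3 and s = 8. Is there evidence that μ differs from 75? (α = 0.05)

t = (x̄ - μ₀)/(s/√n) = (80.3 - 75)/(8/√26) = 3.378. df = 25, critical t = ±2.06. Reject H₀.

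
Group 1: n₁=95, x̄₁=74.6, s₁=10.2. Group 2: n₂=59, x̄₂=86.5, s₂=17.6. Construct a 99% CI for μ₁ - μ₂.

Difference = -11.9. SE = √(10.2²/95 + 17.6²/59) = 2.519. CI = (-18.39, -5.41)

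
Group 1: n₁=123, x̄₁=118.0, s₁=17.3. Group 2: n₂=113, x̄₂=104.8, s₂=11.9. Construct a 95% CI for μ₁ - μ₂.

Difference = 13.2. SE = √(17.3²/123 + 11.9²/113) = 1.92. CI = (9.44, 16.96)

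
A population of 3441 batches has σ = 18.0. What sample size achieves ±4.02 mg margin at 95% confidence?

Without FPC: n₀ = (1.96×18.0/4.02)² = 77.02. With FPC: n = n₀N/(n₀+N-1) = 75.4 → n = 76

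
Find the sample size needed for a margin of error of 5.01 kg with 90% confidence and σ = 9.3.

n = (z*σ/E)² = (1.645×9.3/5.01)² = 9.3 → n = 10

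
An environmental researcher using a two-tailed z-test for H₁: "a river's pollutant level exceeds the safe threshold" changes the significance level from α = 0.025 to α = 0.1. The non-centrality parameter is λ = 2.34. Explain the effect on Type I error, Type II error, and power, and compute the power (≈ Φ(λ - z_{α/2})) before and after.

Increasing α from 0.025 to 0.1:
• Type I error rate increases (α is the Type I rate by definition).
• Critical value moves from z_{α/2} = 2.241 to 1.645, so power = Φ(λ - z_{α/2}) goes from Φ(2.34 - 2.241) = 0.539 to Φ(2.34 - 1.645) = 0.756.
• Type II error rate β = 1 - power therefore decreases (0.461 → 0.244).
Appropriate when false negatives are costly — here, allowing unsafe pollution to continue.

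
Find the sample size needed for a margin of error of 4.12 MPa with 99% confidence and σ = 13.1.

n = (z*σ/E)² = (2.576×13.1/4.12)² = 67.1 → n = 68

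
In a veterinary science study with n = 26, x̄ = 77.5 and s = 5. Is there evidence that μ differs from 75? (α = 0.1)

t = (x̄ - μ₀)/(s/√n) = (77.5 - 75)/(5/√26) = 2.55. df = 25, critical t = ±1.708. Reject H₀.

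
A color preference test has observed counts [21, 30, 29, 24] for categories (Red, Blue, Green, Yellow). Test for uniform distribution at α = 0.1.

Expected = 26 each. χ² = Σ(O-E)²/E = 2.077. df = 3, critical value = 6.251. Fail to reject H₀.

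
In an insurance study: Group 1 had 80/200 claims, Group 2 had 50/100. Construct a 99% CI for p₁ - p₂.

p̂₁ = 0.4, p̂₂ = 0.5. Difference = -0.1. CI = (-0.257, 0.057)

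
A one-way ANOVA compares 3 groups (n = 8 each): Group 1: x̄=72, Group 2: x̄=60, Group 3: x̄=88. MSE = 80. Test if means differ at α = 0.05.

Grand mean = 73.33. SS_between = 3157.33, MS_between = 1578.67. F = 19.733, F_crit ≈ 3.467. Reject H₀.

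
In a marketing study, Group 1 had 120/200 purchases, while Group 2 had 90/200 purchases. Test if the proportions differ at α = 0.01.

p̂₁ = 0.6, p̂₂ = 0.45, pooled p̂ = 0.525. z = 3.004. Critical: ±2.576. Reject H₀.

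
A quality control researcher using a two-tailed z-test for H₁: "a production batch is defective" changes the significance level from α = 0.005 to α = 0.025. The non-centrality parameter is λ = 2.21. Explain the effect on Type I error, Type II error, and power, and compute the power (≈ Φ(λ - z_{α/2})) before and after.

Increasing α from 0.005 to 0.025:
• Type I error rate increases (α is the Type I rate by definition).
• Critical value moves from z_{α/2} = 2.807 to 2.241, so power = Φ(λ - z_{α/2}) goes from Φ(2.21 - 2.807) = 0.275 to Φ(2.21 - 2.241) = 0.488.
• Type II error rate β = 1 - power therefore decreases (0.725 → 0.512).
Appropriate when false negatives are costly — here, shipping a defective batch — faulty products reach customers.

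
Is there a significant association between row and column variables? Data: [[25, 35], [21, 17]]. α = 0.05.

χ² = 1.727. df = 1, critical = 3.841. Fail to reject H₀. No evidence of dependence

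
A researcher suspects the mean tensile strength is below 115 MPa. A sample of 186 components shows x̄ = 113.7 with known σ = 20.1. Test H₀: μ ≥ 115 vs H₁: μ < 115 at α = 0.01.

z = -0.882. Critical value: -2.33. Fail to reject H₀.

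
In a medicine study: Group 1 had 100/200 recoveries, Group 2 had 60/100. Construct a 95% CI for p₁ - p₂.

p̂₁ = 0.5, p̂₂ = 0.6. Difference = -0.1. CI = (-0.218, 0.018)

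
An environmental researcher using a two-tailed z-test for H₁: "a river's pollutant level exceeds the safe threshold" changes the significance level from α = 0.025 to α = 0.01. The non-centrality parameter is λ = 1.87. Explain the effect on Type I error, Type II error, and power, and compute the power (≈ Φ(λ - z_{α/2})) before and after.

Decreasing α from 0.025 to 0.01:
• Type I error rate decreases (α is the Type I rate by definition).
• Critical value moves from z_{α/2} = 2.241 to 2.576, so power = Φ(λ - z_{α/2}) goes from Φ(1.87 - 2.241) = 0.355 to Φ(1.87 - 2.576) = 0.24.
• Type II error rate β = 1 - power therefore increases (0.645 → 0.76).
Appropriate when false positives are costly — here, shutting down a compliant factory unnecessarily.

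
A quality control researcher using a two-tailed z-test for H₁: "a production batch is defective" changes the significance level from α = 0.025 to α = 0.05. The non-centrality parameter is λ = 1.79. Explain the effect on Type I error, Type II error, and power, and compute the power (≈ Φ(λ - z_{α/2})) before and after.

Increasing α from 0.025 to 0.05:
• Type I error rate increases (α is the Type I rate by definition).
• Critical value moves from z_{α/2} = 2.241 to 1.96, so power = Φ(λ - z_{α/2}) goes from Φ(1.79 - 2.241) = 0.326 to Φ(1.79 - 1.96) = 0.433.
• Type II error rate β = 1 - power therefore decreases (0.674 → 0.567).
Appropriate when false negatives are costly — here, shipping a defective batch — faulty products reach customers.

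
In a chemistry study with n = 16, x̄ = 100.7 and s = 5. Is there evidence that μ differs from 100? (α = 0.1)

t = (x̄ - μ₀)/(s/√n) = (100.7 - 100)/(5/√16) = 0.56. df = 15, critical t = ±1.753. Fail to reject H₀.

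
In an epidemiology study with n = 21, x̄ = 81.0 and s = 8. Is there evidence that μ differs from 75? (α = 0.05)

t = (x̄ - μ₀)/(s/√n) = (81.0 - 75)/(8/√21) = 3.437. df = 20, critical t = ±2.086. Reject H₀.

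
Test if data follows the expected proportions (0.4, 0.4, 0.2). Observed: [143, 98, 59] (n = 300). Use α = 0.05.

Expected: [120.0, 120.0, 60.0]. χ² = 8.458. df = 2, critical = 5.991. Reject H₀.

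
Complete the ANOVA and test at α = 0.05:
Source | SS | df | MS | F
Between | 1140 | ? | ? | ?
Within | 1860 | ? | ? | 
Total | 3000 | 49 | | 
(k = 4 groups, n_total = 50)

df_between = 3, df_within = 46. MS_between = 380.0, MS_within = 40.43. F = 9.398, F_crit ≈ 2.807. Reject H₀.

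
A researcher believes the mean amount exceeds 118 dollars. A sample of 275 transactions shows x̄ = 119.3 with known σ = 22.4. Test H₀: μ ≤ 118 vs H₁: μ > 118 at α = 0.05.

z = 0.962. Critical value: 1.645. Fail to reject H₀.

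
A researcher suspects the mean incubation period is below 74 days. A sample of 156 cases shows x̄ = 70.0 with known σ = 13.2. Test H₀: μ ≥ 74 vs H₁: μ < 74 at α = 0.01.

z = -3.785. Critical value: -2.33. Reject H₀.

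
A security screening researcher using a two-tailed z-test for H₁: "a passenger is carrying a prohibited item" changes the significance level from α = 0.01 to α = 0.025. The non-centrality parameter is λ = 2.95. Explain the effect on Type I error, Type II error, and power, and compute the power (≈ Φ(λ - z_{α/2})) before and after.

Increasing α from 0.01 to 0.025:
• Type I error rate increases (α is the Type I rate by definition).
• Critical value moves from z_{α/2} = 2.576 to 2.241, so power = Φ(λ - z_{α/2}) goes from Φ(2.95 - 2.576) = 0.646 to Φ(2.95 - 2.241) = 0.761.
• Type II error rate β = 1 - power therefore decreases (0.354 → 0.239).
Appropriate when false negatives are costly — here, letting a prohibited item through — security breach.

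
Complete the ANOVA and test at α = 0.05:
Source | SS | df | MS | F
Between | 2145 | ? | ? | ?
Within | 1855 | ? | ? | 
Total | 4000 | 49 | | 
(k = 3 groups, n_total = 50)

df_between = 2, df_within = 47. MS_between = 1072.5, MS_within = 39.47. F = 27.174, F_crit ≈ 3.195. Reject H₀.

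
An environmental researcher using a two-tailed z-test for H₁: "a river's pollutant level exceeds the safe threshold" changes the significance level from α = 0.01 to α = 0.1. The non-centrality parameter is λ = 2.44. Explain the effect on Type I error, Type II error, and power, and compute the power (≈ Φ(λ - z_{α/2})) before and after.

Increasing α from 0.01 to 0.1:
• Type I error rate increases (α is the Type I rate by definition).
• Critical value moves from z_{α/2} = 2.576 to 1.645, so power = Φ(λ - z_{α/2}) goes from Φ(2.44 - 2.576) = 0.446 to Φ(2.44 - 1.645) = 0.787.
• Type II error rate β = 1 - power therefore decreases (0.554 → 0.213).
Appropriate when false negatives are costly — here, allowing unsafe pollution to continue.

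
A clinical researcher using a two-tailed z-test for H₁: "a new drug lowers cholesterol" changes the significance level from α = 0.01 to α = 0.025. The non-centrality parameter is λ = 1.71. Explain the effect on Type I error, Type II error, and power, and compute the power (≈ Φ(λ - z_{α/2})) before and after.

Increasing α from 0.01 to 0.025:
• Type I error rate increases (α is the Type I rate by definition).
• Critical value moves from z_{α/2} = 2.576 to 2.241, so power = Φ(λ - z_{α/2}) goes from Φ(1.71 - 2.576) = 0.193 to Φ(1.71 - 2.241) = 0.298.
• Type II error rate β = 1 - power therefore decreases (0.807 → 0.702).
Appropriate when false negatives are costly — here, shelving an effective drug — patients miss out on a treatment that would have helped.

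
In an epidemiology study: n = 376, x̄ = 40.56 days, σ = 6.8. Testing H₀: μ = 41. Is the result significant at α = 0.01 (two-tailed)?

z = (40.56 - 41)/(6.8/√376) = -1.255. Since |z| ≤ 2.576, not significant at α = 0.01.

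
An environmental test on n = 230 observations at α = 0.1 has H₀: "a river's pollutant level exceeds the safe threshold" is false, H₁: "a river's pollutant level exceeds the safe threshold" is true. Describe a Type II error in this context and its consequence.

Type II error: failing to reject H₀ when it is false — concluding that a river's pollutant level exceeds the safe threshold is not supported when in fact it is. Consequence: allowing unsafe pollution to continue.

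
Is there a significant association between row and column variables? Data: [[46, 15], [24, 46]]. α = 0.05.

χ² = 22.155. df = 1, critical = 3.841. Reject H₀. Variables are dependent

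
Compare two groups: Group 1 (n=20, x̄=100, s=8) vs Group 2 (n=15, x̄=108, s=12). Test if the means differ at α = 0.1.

Pooled sp = 9.9. t = -2.367, df = 33. Critical t = ±1.692. Reject H₀.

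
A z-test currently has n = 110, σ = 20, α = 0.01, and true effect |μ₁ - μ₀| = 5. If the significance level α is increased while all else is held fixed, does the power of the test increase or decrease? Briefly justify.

Power increases: a larger α lowers the critical value, so more of the H₁ sampling distribution falls in the rejection region.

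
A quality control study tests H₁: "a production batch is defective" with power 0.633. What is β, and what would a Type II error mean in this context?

β = 1 - power = 1 - 0.633 = 0.367. A Type II error is failing to reject H₀ when H₀ is false (false negative) — here, failing to conclude that a production batch is defective when in fact it is true. Consequence: shipping a defective batch — faulty products reach customers.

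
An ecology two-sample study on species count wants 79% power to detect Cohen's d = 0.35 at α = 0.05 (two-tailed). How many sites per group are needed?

z_{α/2} = 1.96, z_β = Φ⁻¹(0.79) = 0.806. For small effect (d = 0.35): n per group = 2(z_{α/2} + z_β)²/d² = 2(1.96 + 0.806)²/0.35² = 124.9 → 125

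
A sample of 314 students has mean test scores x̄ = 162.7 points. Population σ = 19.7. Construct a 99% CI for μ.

CI = x̄ ± z*(σ/√n) = 162.7 ± 2.576(19.7/√314) = 162.7 ± 2.86 = (159.84, 165.56)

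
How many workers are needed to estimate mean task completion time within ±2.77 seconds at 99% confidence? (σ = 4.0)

n = (z*σ/E)² = (2.576×4.0/2.77)² = 13.8 → n = 14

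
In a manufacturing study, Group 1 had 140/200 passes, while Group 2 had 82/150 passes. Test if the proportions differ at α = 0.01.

p̂₁ = 0.7, p̂₂ = 0.547, pooled p̂ = 0.634. z = 2.947. Critical: ±2.576. Reject H₀.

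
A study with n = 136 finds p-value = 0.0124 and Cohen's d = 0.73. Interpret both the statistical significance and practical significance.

Statistically significant (p = 0.0124 < 0.05). Cohen's d = 0.73 indicates a medium effect size. Both statistical and practical significance should be considered.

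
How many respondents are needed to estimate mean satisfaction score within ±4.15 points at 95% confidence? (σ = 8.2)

n = (z*σ/E)² = (1.96×8.2/4.15)² = 15.0 → n = 15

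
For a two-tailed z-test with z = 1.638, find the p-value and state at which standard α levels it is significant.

p = 2·P(Z > |1.638|) = 2·(1 - Φ(1.638)) ≈ 0.1014. Not significant at any standard level.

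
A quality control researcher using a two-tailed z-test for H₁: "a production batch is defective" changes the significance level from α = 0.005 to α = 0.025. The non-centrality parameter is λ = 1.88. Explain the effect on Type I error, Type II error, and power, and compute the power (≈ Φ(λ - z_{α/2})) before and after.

Increasing α from 0.005 to 0.025:
• Type I error rate increases (α is the Type I rate by definition).
• Critical value moves from z_{α/2} = 2.807 to 2.241, so power = Φ(λ - z_{α/2}) goes from Φ(1.88 - 2.807) = 0.177 to Φ(1.88 - 2.241) = 0.359.
• Type II error rate β = 1 - power therefore decreases (0.823 → 0.641).
Appropriate when false negatives are costly — here, shipping a defective batch — faulty products reach customers.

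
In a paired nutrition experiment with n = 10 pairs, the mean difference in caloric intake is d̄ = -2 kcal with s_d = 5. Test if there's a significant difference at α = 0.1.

t = d̄/(s_d/√n) = -2/(5/√10) = -1.265. df = 9, critical t = ±1.833. Fail to reject H₀.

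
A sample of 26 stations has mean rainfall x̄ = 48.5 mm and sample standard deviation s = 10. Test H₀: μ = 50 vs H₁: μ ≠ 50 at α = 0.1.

t = (x̄ - μ₀)/(s/√n) = (48.5 - 50)/(10/√26) = -0.765. df = 25, critical t = ±1.708. Fail to reject H₀.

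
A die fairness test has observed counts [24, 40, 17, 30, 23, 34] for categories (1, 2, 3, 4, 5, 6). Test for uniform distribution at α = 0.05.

Expected = 28 each. χ² = Σ(O-E)²/E = 12.357. df = 5, critical value = 11.07. Reject H₀.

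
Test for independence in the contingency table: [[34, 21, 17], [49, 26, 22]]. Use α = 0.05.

χ² = 0.19. df = 2, critical = 5.991. Fail to reject H₀. No evidence of dependence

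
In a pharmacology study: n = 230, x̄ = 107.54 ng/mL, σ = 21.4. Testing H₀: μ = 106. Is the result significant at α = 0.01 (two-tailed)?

z = (107.54 - 106)/(21.4/√230) = 1.091. Since |z| ≤ 2.576, not significant at α = 0.01.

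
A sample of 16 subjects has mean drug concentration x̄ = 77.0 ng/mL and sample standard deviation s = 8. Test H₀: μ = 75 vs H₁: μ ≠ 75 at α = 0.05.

t = (x̄ - μ₀)/(s/√n) = (77.0 - 75)/(8/√16) = 1.0. df = 15, critical t = ±2.131. Fail to reject H₀.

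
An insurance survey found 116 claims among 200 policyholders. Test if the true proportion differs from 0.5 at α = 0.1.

p̂ = 0.58, p₀ = 0.5. z = (p̂ - p₀)/√(p₀(1-p₀)/n) = 2.263. Critical: ±1.645. Reject H₀.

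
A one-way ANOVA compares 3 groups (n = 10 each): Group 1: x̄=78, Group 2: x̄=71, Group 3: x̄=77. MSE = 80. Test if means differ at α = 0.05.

Grand mean = 75.33. SS_between = 286.67, MS_between = 143.33. F = 1.792, F_crit ≈ 3.354. Fail to reject H₀.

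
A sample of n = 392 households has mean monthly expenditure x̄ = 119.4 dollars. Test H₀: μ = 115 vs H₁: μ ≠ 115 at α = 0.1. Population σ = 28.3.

z = (x̄ - μ₀)/(σ/√n) = (119.4 - 115)/(28.3/√392) = 3.078. Critical value: ±1.645. Since |3.078| > 1.645, Reject H₀.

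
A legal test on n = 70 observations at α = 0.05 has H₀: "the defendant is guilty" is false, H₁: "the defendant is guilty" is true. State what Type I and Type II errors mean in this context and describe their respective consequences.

Type I (false positive): concluding that the defendant is guilty when it is not — convicting an innocent person. Type II (false negative): failing to conclude that the defendant is guilty when it is — acquitting a guilty person. Which is costlier depends on domain priorities and is a judgement call rather than a statistical fact.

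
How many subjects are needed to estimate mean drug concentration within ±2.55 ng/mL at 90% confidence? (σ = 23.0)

n = (z*σ/E)² = (1.645×23.0/2.55)² = 220.1 → n = 221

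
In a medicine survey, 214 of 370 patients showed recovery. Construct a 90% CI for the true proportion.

p̂ = 0.578. CI = p̂ ± z*√(p̂(1-p̂)/n) = (0.536, 0.621)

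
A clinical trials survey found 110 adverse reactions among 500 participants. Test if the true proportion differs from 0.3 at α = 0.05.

p̂ = 0.22, p₀ = 0.3. z = (p̂ - p₀)/√(p₀(1-p₀)/n) = -3.904. Critical: ±1.96. Reject H₀.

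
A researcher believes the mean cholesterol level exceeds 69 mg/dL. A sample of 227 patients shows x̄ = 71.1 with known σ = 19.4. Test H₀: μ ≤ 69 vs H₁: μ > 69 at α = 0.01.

z = 1.631. Critical value: 2.33. Fail to reject H₀.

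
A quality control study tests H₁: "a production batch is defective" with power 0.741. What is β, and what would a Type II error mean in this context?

β = 1 - power = 1 - 0.741 = 0.259. A Type II error is failing to reject H₀ when H₀ is false (false negative) — here, failing to conclude that a production batch is defective when in fact it is true. Consequence: shipping a defective batch — faulty products reach customers.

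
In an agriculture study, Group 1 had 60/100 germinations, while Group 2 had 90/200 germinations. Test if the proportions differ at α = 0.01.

p̂₁ = 0.6, p̂₂ = 0.45, pooled p̂ = 0.5. z = 2.449. Critical: ±2.576. Fail to reject H₀.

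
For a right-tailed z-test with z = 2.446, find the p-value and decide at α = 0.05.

p = P(Z > 2.446) = 1 - Φ(2.446) ≈ 0.0072. Since p < 0.05, reject H₀ (significant) at α = 0.05.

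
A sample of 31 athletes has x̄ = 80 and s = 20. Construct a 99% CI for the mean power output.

CI = x̄ ± t*(s/√n) = 80 ± 2.75(20/√31) = (70.12, 89.88)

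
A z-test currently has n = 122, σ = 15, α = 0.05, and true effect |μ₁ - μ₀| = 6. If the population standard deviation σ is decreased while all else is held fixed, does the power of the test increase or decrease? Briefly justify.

Power increases: a smaller σ shrinks the standard error σ/√n, moving the sampling distribution under H₁ further from the critical value.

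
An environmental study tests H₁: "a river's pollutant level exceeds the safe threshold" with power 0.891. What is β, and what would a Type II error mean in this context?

β = 1 - power = 1 - 0.891 = 0.109. A Type II error is failing to reject H₀ when H₀ is false (false negative) — here, failing to conclude that a river's pollutant level exceeds the safe threshold when in fact it is true. Consequence: allowing unsafe pollution to continue.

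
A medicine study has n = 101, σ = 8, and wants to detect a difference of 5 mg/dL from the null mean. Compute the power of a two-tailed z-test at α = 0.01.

SE = σ/√n = 8/√101 = 0.796. Non-centrality λ = d/SE = 5/0.796 = 6.281. Power ≈ Φ(λ - z_{α/2}) = Φ(6.281 - 2.576) = Φ(3.705) = 1.0.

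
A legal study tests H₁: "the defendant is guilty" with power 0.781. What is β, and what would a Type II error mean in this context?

β = 1 - power = 1 - 0.781 = 0.219. A Type II error is failing to reject H₀ when H₀ is false (false negative) — here, failing to conclude that the defendant is guilty when in fact it is true. Consequence: acquitting a guilty person.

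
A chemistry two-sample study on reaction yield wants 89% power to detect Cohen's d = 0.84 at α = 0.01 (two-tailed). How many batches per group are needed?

z_{α/2} = 2.576, z_β = Φ⁻¹(0.89) = 1.227. For large effect (d = 0.84): n per group = 2(z_{α/2} + z_β)²/d² = 2(2.576 + 1.227)²/0.84² = 41.0 → 41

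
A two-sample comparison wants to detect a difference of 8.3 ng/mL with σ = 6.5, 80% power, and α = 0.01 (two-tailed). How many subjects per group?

n per group = 2(z_α/2 + z_β)²σ²/d² = 2×(2.576 + 0.84)²×6.5²/8.3² = 14.3 → n = 15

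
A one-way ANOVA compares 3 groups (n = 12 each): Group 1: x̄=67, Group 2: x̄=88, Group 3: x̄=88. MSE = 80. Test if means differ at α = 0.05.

Grand mean = 81.0. SS_between = 3528.0, MS_between = 1764.0. F = 22.05, F_crit ≈ 3.285. Reject H₀.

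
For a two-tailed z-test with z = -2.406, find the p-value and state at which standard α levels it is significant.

p = 2·P(Z > |-2.406|) = 2·(1 - Φ(2.406)) ≈ 0.0161. Significant at α = 0.1; Significant at α = 0.05.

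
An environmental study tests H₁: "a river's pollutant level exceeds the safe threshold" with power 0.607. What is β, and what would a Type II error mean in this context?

β = 1 - power = 1 - 0.607 = 0.393. A Type II error is failing to reject H₀ when H₀ is false (false negative) — here, failing to conclude that a river's pollutant level exceeds the safe threshold when in fact it is true. Consequence: allowing unsafe pollution to continue.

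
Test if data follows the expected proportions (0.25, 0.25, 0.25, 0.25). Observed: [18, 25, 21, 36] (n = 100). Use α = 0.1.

Expected: [25.0, 25.0, 25.0, 25.0]. χ² = 7.44. df = 3, critical = 6.251. Reject H₀.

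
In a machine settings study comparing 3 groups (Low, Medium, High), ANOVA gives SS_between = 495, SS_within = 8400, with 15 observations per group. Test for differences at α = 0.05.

df_between = 2, df_within = 42. F = MS_between/MS_within = 247.5/200.0 = 1.238. F_crit ≈ 3.22. Fail to reject H₀.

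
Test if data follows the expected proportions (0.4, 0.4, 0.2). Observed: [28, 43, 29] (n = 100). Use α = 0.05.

Expected: [40.0, 40.0, 20.0]. χ² = 7.875. df = 2, critical = 5.991. Reject H₀.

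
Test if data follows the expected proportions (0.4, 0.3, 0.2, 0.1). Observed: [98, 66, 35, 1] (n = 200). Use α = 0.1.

Expected: [80.0, 60.0, 40.0, 20.0]. χ² = 23.325. df = 3, critical = 6.251. Reject H₀.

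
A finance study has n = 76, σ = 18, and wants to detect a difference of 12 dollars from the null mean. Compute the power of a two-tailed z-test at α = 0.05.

SE = σ/√n = 18/√76 = 2.065. Non-centrality λ = d/SE = 12/2.065 = 5.812. Power ≈ Φ(λ - z_{α/2}) = Φ(5.812 - 1.96) = Φ(3.852) = 1.0.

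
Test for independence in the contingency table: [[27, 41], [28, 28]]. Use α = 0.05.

χ² = 1.319. df = 1, critical = 3.841. Fail to reject H₀. No evidence of dependence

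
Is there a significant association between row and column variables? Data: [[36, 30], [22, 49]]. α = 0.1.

χ² = 7.777. df = 1, critical = 2.706. Reject H₀. Variables are dependent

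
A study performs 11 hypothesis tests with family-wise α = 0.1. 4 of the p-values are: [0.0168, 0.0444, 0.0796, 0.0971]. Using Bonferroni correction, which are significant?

Bonferroni α = 0.1/11 = 0.00909. None of the given p-values are significant.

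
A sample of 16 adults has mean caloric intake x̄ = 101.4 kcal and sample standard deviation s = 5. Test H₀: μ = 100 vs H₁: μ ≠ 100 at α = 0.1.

t = (x̄ - μ₀)/(s/√n) = (101.4 - 100)/(5/√16) = 1.12. df = 15, critical t = ±1.753. Fail to reject H₀.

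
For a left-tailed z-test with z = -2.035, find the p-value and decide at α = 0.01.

p = P(Z < -2.035) = Φ(-2.035) ≈ 0.0209. Since p ≥ 0.01, fail to reject H₀ (not significant) at α = 0.01.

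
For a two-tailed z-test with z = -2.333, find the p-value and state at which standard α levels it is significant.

p = 2·P(Z > |-2.333|) = 2·(1 - Φ(2.333)) ≈ 0.0196. Significant at α = 0.1; Significant at α = 0.05.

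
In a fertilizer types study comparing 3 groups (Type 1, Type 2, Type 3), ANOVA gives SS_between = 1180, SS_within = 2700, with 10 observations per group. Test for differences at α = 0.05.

df_between = 2, df_within = 27. F = MS_between/MS_within = 590.0/100.0 = 5.9. F_crit ≈ 3.354. Reject H₀. At least one mean differs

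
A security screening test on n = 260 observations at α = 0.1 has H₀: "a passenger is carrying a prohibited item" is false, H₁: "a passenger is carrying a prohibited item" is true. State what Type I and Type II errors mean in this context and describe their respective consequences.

Type I (false positive): concluding that a passenger is carrying a prohibited item when it is not — detaining an innocent passenger — delay and inconvenience. Type II (false negative): failing to conclude that a passenger is carrying a prohibited item when it is — letting a prohibited item through — security breach. Which is costlier depends on domain priorities and is a judgement call rather than a statistical fact.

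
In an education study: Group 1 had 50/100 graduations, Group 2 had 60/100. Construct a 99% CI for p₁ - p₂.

p̂₁ = 0.5, p̂₂ = 0.6. Difference = -0.1. CI = (-0.28, 0.08)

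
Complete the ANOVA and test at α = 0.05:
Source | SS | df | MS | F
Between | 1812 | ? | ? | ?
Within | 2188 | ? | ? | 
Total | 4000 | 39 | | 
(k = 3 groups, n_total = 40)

df_between = 2, df_within = 37. MS_between = 906.0, MS_within = 59.14. F = 15.321, F_crit ≈ 3.252. Reject H₀.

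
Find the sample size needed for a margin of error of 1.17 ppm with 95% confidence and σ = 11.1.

n = (z*σ/E)² = (1.96×11.1/1.17)² = 345.8 → n = 346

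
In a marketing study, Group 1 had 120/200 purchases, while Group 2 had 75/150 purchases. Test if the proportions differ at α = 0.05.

p̂₁ = 0.6, p̂₂ = 0.5, pooled p̂ = 0.557. z = 1.864. Critical: ±1.96. Fail to reject H₀.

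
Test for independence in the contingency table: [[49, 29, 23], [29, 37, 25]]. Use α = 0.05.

χ² = 5.676. df = 2, critical = 5.991. Fail to reject H₀. No evidence of dependence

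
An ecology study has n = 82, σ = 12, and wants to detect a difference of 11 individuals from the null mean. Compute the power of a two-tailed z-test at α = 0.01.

SE = σ/√n = 12/√82 = 1.325. Non-centrality λ = d/SE = 11/1.325 = 8.301. Power ≈ Φ(λ - z_{α/2}) = Φ(8.301 - 2.576) = Φ(5.725) = 1.0.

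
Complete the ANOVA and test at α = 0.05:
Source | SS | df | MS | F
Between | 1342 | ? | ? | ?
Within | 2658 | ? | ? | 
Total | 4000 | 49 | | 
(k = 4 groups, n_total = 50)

df_between = 3, df_within = 46. MS_between = 447.33, MS_within = 57.78. F = 7.742, F_crit ≈ 2.807. Reject H₀.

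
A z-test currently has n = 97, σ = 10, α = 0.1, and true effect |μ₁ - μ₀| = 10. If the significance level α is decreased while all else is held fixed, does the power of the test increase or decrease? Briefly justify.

Power decreases: a smaller α raises the critical value, so less of the H₁ sampling distribution falls in the rejection region.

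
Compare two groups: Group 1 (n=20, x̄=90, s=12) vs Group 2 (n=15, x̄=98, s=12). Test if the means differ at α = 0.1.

Pooled sp = 12.0. t = -1.952, df = 33. Critical t = ±1.692. Reject H₀.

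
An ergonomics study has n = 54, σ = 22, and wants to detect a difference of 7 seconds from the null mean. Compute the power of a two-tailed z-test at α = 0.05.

SE = σ/√n = 22/√54 = 2.994. Non-centrality λ = d/SE = 7/2.994 = 2.338. Power ≈ Φ(λ - z_{α/2}) = Φ(2.338 - 1.96) = Φ(0.378) = 0.647.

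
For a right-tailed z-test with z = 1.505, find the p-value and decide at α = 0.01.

p = P(Z > 1.505) = 1 - Φ(1.505) ≈ 0.0662. Since p ≥ 0.01, fail to reject H₀ (not significant) at α = 0.01.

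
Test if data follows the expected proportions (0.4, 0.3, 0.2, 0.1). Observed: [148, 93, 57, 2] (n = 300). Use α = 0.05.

Expected: [120.0, 90.0, 60.0, 30.0]. χ² = 32.917. df = 3, critical = 7.815. Reject H₀.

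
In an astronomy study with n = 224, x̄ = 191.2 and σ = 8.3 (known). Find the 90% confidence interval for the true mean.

CI = x̄ ± z*(σ/√n) = 191.2 ± 1.645(8.3/√224) = 191.2 ± 0.91 = (190.29, 192.11)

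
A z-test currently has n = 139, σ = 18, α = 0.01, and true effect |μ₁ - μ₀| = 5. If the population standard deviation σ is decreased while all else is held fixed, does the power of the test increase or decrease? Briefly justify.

Power increases: a smaller σ shrinks the standard error σ/√n, moving the sampling distribution under H₁ further from the critical value.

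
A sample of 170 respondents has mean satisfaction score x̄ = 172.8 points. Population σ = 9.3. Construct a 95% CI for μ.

CI = x̄ ± z*(σ/√n) = 172.8 ± 1.96(9.3/√170) = 172.8 ± 1.4 = (171.4, 174.2)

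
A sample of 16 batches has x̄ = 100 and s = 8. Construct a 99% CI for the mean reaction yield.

CI = x̄ ± t*(s/√n) = 100 ± 2.947(8/√16) = (94.11, 105.89)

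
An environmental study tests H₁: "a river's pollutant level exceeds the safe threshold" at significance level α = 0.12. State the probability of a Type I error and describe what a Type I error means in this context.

P(Type I error) = α = 0.12. A Type I error is rejecting H₀ when H₀ is actually true (false positive) — here, concluding that a river's pollutant level exceeds the safe threshold when in fact this is not the case. Consequence: shutting down a compliant factory unnecessarily.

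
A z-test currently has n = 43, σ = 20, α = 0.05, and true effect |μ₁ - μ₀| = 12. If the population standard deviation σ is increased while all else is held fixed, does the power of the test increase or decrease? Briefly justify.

Power decreases: a larger σ inflates the standard error σ/√n, pulling the sampling distribution under H₁ back toward the critical value.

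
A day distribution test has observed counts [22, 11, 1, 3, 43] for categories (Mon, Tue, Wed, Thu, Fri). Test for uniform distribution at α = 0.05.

Expected = 16 each. χ² = Σ(O-E)²/E = 74.0. df = 4, critical value = 9.488. Reject H₀.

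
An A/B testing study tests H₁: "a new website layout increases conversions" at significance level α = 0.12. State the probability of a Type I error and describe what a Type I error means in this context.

P(Type I error) = α = 0.12. A Type I error is rejecting H₀ when H₀ is actually true (false positive) — here, concluding that a new website layout increases conversions when in fact this is not the case. Consequence: rolling out a layout that doesn't actually help — wasted engineering effort.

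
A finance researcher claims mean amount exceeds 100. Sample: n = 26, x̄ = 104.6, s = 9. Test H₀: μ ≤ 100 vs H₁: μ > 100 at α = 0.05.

t = (104.6 - 100)/(9/√26) = 2.606, df = 25. Critical t = 1.708. Reject H₀.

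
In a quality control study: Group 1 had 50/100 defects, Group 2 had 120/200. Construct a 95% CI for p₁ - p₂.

p̂₁ = 0.5, p̂₂ = 0.6. Difference = -0.1. CI = (-0.219, 0.019)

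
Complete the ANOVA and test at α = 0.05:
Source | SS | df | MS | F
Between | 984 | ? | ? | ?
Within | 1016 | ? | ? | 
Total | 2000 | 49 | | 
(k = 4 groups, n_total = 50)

df_between = 3, df_within = 46. MS_between = 328.0, MS_within = 22.09. F = 14.85, F_crit ≈ 2.807. Reject H₀.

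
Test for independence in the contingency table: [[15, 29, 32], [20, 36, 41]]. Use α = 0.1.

χ² = 0.029. df = 2, critical = 4.605. Fail to reject H₀. No evidence of dependence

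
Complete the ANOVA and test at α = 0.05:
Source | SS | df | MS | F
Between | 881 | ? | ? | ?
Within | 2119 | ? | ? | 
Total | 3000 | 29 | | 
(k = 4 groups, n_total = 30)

df_between = 3, df_within = 26. MS_between = 293.67, MS_within = 81.5. F = 3.603, F_crit ≈ 2.975. Reject H₀.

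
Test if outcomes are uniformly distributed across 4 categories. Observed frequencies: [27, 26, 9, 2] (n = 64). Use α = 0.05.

Expected = 16 each. χ² = Σ(O-E)²/E = 29.125. df = 3, critical value = 7.815. Reject H₀.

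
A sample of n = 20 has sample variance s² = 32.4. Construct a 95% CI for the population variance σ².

df = 19. χ²_{0.025} = 32.852, χ²_{0.975} = 8.907. CI for σ² = ((n-1)s²/χ²_{α/2}, (n-1)s²/χ²_{1-α/2}) = (19·32.4/32.852, 19·32.4/8.907) = (18.74, 69.11)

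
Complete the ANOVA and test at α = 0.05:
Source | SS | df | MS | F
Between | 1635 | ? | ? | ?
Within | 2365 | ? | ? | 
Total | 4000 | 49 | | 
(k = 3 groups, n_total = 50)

df_between = 2, df_within = 47. MS_between = 817.5, MS_within = 50.32. F = 16.246, F_crit ≈ 3.195. Reject H₀.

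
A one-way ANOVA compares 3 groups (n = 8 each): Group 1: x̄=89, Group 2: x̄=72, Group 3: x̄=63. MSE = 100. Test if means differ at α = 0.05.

Grand mean = 74.67. SS_between = 2789.33, MS_between = 1394.67. F = 13.947, F_crit ≈ 3.467. Reject H₀.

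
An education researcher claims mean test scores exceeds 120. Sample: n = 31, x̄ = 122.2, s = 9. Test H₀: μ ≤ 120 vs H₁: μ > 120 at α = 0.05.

t = (122.2 - 120)/(9/√31) = 1.361, df = 30. Critical t = 1.697. Fail to reject H₀.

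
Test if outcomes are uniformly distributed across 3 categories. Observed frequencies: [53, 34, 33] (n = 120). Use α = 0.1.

Expected = 40 each. χ² = Σ(O-E)²/E = 6.35. df = 2, critical value = 4.605. Reject H₀.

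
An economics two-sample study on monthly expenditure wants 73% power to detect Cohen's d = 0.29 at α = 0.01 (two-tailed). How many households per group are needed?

z_{α/2} = 2.576, z_β = Φ⁻¹(0.73) = 0.613. For small effect (d = 0.29): n per group = 2(z_{α/2} + z_β)²/d² = 2(2.576 + 0.613)²/0.29² = 241.8 → 242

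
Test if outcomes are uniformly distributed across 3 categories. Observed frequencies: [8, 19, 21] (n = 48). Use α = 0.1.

Expected = 16 each. χ² = Σ(O-E)²/E = 6.125. df = 2, critical value = 4.605. Reject H₀.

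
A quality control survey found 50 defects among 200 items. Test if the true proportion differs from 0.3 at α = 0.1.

p̂ = 0.25, p₀ = 0.3. z = (p̂ - p₀)/√(p₀(1-p₀)/n) = -1.543. Critical: ±1.645. Fail to reject H₀.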